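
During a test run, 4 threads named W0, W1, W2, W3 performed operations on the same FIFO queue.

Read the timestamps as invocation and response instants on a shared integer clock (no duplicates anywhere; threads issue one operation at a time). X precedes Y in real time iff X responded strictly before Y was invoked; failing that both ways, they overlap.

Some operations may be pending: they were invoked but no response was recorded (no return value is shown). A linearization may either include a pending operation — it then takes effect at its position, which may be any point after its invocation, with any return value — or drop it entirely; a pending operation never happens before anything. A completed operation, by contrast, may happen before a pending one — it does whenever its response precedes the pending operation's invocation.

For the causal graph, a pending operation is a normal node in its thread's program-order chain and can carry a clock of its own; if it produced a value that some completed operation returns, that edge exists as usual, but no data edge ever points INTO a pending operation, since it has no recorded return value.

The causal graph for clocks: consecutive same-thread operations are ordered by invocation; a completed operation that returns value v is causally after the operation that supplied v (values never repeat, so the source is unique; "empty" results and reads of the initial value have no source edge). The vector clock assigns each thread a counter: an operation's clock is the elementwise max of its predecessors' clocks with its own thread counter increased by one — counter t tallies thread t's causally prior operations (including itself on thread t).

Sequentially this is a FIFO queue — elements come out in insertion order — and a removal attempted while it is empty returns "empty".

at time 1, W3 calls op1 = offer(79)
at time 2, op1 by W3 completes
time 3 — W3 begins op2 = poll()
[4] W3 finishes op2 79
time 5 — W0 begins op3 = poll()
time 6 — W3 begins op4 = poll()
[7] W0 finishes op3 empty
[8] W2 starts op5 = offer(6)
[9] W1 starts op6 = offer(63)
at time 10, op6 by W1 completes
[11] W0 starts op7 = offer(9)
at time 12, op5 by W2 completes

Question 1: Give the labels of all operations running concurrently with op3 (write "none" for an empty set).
Answer: op4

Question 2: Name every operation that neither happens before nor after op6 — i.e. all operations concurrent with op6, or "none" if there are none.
Answer: op4, op5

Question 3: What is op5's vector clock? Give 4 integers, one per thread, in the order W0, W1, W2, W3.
Answer: (0, 0, 1, 0)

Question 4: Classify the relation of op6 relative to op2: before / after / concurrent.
Answer: after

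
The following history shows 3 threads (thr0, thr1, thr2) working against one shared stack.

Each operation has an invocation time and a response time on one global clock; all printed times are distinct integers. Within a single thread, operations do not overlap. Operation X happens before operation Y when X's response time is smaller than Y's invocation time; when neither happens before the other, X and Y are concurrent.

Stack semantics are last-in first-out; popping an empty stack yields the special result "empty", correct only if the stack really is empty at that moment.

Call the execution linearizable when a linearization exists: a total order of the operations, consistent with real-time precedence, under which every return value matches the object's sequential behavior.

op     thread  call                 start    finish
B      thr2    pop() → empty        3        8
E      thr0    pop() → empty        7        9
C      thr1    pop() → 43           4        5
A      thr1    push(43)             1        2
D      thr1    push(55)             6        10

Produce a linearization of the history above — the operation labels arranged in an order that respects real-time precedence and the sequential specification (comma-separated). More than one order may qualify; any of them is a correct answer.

step 1: A push(43) — stack <43>
step 2: C pop() → 43 — stack <>
step 3: B pop() → empty — stack <>
step 4: E pop() → empty — stack <>
step 5: D push(55) — stack <55>

A, C, B, E, D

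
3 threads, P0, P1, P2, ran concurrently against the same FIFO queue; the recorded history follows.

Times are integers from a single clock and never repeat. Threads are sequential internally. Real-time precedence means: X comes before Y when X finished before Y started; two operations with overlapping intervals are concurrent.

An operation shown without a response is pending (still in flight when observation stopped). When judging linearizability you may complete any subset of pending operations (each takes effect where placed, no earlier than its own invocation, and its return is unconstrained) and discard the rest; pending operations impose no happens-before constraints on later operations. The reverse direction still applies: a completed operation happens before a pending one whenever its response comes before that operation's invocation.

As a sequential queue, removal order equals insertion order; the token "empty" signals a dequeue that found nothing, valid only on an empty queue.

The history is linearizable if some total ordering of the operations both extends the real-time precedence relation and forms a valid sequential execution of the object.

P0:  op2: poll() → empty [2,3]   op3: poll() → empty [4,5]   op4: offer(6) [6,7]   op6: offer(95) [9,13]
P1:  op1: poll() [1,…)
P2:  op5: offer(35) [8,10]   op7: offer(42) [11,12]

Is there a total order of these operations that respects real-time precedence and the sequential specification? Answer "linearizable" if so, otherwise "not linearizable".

linearizable

one valid linearization: op1, op2, op3, op4, op5, op6, op7
after step 1 (op1 poll() (pending, included)): queue <>
after step 2 (op2 poll() → empty): queue <>
after step 3 (op3 poll() → empty): queue <>
after step 4 (op4 offer(6)): queue <6>
after step 5 (op5 offer(35)): queue <6,35>
after step 6 (op6 offer(95)): queue <6,35,95>
after step 7 (op7 offer(42)): queue <6,35,95,42>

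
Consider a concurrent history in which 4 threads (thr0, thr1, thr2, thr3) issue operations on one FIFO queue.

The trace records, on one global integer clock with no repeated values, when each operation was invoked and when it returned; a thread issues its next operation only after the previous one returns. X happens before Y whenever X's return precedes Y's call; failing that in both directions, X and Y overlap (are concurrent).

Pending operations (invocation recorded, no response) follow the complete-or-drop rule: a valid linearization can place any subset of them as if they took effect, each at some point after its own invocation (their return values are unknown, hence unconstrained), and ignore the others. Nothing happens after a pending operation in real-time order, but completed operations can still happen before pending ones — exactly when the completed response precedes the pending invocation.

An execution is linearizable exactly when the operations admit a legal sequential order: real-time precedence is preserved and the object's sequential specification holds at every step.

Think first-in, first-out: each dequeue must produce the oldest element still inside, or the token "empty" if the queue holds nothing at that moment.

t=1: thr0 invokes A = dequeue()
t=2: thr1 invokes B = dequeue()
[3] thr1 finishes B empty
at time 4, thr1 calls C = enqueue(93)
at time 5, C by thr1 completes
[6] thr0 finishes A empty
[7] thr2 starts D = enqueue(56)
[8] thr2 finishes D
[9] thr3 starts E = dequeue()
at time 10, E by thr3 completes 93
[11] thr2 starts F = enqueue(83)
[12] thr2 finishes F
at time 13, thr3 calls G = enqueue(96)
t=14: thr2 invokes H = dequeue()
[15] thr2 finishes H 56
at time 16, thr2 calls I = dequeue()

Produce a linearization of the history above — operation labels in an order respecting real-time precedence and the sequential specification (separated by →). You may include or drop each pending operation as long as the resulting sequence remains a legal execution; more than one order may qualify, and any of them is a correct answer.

A → B → C → D → E → F → G → H

step 1: A dequeue() → empty — queue <>
step 2: B dequeue() → empty — queue <>
step 3: C enqueue(93) — queue <93>
step 4: D enqueue(56) — queue <93,56>
step 5: E dequeue() → 93 — queue <56>
step 6: F enqueue(83) — queue <56,83>
step 7: G enqueue(96) (pending, included) — queue <56,83,96>
step 8: H dequeue() → 56 — queue <83,96>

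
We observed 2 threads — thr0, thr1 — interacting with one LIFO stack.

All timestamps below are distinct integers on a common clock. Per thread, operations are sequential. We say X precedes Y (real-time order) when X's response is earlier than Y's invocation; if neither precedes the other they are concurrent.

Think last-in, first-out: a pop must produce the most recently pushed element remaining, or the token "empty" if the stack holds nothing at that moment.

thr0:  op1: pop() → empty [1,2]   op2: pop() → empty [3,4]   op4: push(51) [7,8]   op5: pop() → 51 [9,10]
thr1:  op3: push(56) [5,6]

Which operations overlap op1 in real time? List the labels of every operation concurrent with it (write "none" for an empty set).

overlap test against op1 [1,2]: concurrent iff the interval meets 1..2
op2 [3,4]: after
op3 [5,6]: after
op4 [7,8]: after
op5 [9,10]: after

none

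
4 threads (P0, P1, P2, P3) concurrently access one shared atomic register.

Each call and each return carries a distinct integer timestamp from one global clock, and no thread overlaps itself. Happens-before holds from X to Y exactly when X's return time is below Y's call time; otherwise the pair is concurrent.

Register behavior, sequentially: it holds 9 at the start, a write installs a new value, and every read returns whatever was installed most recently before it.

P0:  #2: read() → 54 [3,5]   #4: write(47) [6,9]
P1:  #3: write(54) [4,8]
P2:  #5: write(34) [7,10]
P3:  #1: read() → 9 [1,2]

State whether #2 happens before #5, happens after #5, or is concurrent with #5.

#2 spans [3,5], #5 spans [7,10]
resp(#2)=5 < inv(#5)=7

before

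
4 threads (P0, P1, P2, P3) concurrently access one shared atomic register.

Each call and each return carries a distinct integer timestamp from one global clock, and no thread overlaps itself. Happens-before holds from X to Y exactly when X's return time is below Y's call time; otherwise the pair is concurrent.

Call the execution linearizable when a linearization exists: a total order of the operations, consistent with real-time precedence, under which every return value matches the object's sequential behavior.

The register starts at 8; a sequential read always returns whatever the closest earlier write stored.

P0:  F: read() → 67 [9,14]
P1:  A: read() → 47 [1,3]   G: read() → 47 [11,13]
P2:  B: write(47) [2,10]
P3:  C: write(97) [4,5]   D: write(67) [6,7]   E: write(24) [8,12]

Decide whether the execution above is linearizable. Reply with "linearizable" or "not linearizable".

not linearizable

through event 12 a valid linearization exists; event 13 (G responding at time 13) ends that
real-time-consistent orders of the 6 completed operations: 9 — all fail the atomic register replay
no completion choice of the 1 pending operation (F) rescues it — every subset was tried
one such order, A, B, C, D, E, G (pending dropped), breaks at step 1 where A read() → 47 is illegal
one such order, A, B, C, D, G, E (pending dropped), breaks at step 1 where A read() → 47 is illegal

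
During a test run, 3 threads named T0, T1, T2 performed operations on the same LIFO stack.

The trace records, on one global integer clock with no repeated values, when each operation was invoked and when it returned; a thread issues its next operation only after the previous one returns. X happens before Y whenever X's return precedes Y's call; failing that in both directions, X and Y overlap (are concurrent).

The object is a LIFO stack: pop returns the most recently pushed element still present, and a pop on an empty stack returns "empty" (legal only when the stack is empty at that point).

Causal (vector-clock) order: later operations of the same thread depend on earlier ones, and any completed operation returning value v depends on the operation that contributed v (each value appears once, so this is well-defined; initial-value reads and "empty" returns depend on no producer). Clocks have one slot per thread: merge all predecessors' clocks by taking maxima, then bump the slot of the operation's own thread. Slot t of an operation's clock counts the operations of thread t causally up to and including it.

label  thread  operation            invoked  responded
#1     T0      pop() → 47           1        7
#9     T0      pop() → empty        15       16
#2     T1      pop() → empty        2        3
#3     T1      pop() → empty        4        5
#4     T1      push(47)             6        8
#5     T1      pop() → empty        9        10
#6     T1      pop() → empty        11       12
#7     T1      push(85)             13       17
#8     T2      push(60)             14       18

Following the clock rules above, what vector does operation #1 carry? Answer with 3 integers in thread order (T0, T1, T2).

(1, 3, 0)

invoked at 14, #8 has no predecessors; its own T2 bump gives (0, 0, 1)
invoked at 2, #2 has no predecessors; its own T1 bump gives (0, 1, 0)
#3 (invocation 4): componentwise max over VC(#2)=(0, 1, 0), +1 at T1, giving (0, 2, 0)
#4 (invocation 6): componentwise max over VC(#3)=(0, 2, 0), +1 at T1, giving (0, 3, 0)
#5 (invocation 9): componentwise max over VC(#4)=(0, 3, 0), +1 at T1, giving (0, 4, 0)
#1 (invocation 1): componentwise max over VC(#4)=(0, 3, 0), +1 at T0, giving (1, 3, 0)
#6 (invocation 11): componentwise max over VC(#5)=(0, 4, 0), +1 at T1, giving (0, 5, 0)
#9 (invocation 15): componentwise max over VC(#1)=(1, 3, 0), +1 at T0, giving (2, 3, 0)
#7 (invocation 13): componentwise max over VC(#6)=(0, 5, 0), +1 at T1, giving (0, 6, 0)
target: VC(#1) = (1, 3, 0)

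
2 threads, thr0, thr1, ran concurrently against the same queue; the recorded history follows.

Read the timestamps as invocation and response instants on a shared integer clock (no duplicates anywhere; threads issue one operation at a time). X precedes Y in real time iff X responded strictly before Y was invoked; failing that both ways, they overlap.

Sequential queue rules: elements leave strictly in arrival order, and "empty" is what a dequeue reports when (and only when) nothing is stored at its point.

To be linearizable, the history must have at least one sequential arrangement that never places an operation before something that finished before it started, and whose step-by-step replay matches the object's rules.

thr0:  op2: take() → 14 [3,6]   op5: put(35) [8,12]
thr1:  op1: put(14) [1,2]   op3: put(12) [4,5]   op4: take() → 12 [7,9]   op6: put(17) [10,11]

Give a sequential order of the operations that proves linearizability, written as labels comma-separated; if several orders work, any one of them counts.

after step 1 (op1 put(14)): queue <14>
after step 2 (op2 take() → 14): queue <>
after step 3 (op3 put(12)): queue <12>
after step 4 (op4 take() → 12): queue <>
after step 5 (op5 put(35)): queue <35>
after step 6 (op6 put(17)): queue <35,17>

op1, op2, op3, op4, op5, op6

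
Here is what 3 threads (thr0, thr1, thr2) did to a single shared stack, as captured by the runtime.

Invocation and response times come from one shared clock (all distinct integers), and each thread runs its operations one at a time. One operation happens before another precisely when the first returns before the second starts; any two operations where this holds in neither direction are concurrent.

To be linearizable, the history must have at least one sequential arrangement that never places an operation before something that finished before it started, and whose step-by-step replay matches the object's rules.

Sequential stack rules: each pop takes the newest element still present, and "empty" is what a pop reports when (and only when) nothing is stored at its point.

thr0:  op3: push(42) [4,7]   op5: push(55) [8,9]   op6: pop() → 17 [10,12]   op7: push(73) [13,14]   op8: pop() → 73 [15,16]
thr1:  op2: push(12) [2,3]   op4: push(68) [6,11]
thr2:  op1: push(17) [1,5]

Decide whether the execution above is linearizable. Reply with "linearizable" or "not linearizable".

through event 11 a valid linearization exists; event 12 (op6 responding at time 12) ends that
no legal order exists: 11 real-time-consistent candidates over 6 completed stack operations, all rejected
sample order op1, op2, op3, op4, op5, op6 stalls at step 6 — op6 pop() → 17 has no legal effect
sample order op1, op2, op3, op5, op4, op6 stalls at step 6 — op6 pop() → 17 has no legal effect

not linearizable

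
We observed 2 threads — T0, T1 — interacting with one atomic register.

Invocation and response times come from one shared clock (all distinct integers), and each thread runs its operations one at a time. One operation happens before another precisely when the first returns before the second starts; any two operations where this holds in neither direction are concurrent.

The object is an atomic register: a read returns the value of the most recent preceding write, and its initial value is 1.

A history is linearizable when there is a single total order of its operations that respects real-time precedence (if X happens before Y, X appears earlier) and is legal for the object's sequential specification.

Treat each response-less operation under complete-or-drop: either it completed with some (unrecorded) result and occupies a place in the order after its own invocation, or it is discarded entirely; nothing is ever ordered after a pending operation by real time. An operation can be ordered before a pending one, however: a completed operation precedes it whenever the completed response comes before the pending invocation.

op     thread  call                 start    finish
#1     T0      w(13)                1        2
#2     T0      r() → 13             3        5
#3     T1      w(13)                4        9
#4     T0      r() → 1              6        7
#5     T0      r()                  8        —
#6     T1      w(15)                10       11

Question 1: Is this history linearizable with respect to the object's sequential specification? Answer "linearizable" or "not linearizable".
not linearizable

prefix check: 1..6 passes, 1..7 fails once #4's time-7 response joins
the completed operations (3 total) allow one real-time order; the atomic register replay rejects it
every completion of the 1 pending operation (#3) was checked; none linearizes
e.g. #1, #2, #4 (pending dropped): illegal at step 3, since #4 r() → 1 cannot apply there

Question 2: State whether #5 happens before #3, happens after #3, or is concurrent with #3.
concurrent

#5 spans [8,…), #3 spans [4,9]
the intervals overlap in both directions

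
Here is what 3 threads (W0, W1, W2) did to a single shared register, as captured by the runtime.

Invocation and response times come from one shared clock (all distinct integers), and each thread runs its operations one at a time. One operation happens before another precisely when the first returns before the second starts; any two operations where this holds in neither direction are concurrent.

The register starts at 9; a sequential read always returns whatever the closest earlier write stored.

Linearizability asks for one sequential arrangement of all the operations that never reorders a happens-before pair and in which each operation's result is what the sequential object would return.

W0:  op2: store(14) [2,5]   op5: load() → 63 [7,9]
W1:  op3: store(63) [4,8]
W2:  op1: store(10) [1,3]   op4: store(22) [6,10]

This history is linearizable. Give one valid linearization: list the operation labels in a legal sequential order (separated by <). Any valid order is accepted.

op1 < op2 < op3 < op5 < op4

after step 1 (op1 store(10)): value 10
after step 2 (op2 store(14)): value 14
after step 3 (op3 store(63)): value 63
after step 4 (op5 load() → 63): value 63
after step 5 (op4 store(22)): value 22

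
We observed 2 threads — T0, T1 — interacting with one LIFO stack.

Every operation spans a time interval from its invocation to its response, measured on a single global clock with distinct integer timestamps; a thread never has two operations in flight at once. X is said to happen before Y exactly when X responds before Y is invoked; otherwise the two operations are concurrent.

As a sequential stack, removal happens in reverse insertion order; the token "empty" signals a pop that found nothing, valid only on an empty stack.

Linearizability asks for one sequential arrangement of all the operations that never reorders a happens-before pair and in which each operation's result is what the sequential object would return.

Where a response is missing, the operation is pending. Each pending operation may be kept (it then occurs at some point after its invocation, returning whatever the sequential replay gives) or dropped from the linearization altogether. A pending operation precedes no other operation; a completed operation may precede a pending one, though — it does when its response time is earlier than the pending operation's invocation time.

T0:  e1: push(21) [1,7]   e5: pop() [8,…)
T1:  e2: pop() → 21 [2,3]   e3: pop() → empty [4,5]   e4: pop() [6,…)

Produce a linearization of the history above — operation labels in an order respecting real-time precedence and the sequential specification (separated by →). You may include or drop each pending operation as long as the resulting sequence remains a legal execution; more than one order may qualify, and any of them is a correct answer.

step 1: e1 push(21) — stack <21>
step 2: e2 pop() → 21 — stack <>
step 3: e3 pop() → empty — stack <>

e1 → e2 → e3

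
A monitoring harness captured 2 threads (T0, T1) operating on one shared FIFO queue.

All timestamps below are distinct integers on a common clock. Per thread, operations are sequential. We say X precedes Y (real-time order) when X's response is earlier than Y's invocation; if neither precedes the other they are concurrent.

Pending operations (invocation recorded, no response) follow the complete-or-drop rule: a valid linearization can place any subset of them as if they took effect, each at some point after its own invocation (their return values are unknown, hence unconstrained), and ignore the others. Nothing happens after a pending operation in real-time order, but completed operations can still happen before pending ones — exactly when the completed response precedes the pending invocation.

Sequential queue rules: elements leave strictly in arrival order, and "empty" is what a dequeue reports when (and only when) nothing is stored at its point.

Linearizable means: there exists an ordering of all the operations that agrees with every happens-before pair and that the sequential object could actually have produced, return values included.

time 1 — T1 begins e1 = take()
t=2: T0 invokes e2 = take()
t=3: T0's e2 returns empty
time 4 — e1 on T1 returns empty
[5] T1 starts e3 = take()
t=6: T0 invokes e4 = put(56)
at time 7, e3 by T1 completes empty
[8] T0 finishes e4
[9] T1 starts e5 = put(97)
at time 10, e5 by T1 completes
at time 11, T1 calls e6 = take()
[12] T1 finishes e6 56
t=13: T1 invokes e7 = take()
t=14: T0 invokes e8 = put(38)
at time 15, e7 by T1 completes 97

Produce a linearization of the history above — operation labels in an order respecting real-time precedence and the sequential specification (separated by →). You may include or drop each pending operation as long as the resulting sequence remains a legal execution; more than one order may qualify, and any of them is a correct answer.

e1 → e2 → e3 → e4 → e5 → e6 → e7

after step 1 (e1 take() → empty): queue <>
after step 2 (e2 take() → empty): queue <>
after step 3 (e3 take() → empty): queue <>
after step 4 (e4 put(56)): queue <56>
after step 5 (e5 put(97)): queue <56,97>
after step 6 (e6 take() → 56): queue <97>
after step 7 (e7 take() → 97): queue <>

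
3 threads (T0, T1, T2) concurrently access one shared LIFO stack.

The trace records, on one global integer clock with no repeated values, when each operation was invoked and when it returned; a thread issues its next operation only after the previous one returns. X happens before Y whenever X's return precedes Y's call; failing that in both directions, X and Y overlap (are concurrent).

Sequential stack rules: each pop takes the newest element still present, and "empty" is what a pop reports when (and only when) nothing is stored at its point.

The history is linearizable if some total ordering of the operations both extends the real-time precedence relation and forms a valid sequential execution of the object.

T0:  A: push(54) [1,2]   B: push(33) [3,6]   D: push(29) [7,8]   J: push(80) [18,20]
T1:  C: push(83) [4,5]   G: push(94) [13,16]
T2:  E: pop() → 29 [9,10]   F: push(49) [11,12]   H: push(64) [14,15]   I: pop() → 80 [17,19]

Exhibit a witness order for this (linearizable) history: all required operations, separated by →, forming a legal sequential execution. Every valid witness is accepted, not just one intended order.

A → B → C → D → E → F → G → H → J → I

1. A push(54), leaving stack <54>
2. B push(33), leaving stack <54,33>
3. C push(83), leaving stack <54,33,83>
4. D push(29), leaving stack <54,33,83,29>
5. E pop() → 29, leaving stack <54,33,83>
6. F push(49), leaving stack <54,33,83,49>
7. G push(94), leaving stack <54,33,83,49,94>
8. H push(64), leaving stack <54,33,83,49,94,64>
9. J push(80), leaving stack <54,33,83,49,94,64,80>
10. I pop() → 80, leaving stack <54,33,83,49,94,64>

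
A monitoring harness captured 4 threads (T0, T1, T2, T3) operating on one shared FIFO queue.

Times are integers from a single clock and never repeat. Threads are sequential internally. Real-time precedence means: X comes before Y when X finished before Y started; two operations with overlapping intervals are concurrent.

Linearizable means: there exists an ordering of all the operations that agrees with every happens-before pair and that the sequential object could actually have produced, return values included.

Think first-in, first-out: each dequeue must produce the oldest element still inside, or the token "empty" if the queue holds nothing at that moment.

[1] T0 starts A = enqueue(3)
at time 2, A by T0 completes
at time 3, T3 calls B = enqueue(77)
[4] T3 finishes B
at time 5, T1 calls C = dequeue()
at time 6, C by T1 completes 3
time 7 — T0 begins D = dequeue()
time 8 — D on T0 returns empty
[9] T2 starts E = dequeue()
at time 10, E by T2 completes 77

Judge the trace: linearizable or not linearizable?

not linearizable

cut after 7 events: linearizable; cut after 8 events (D responds, time 8): not linearizable
one real-time candidate order over the 4 completed operations — the FIFO queue replay rejects it
for example A, B, C, D fails at step 4: D dequeue() → empty is not legal there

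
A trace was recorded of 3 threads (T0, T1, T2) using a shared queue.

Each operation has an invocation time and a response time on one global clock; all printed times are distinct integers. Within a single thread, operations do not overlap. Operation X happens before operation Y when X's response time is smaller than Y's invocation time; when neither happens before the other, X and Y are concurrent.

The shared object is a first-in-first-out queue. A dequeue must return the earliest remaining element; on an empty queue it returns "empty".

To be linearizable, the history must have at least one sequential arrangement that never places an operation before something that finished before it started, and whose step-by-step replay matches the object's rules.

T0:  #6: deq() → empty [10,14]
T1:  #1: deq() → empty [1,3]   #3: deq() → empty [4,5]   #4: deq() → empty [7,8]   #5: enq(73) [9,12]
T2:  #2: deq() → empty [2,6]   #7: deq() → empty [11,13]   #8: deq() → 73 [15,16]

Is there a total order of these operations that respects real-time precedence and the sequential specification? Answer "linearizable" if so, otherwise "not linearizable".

one valid linearization: #1, #2, #3, #4, #6, #7, #5, #8
step 1: #1 deq() → empty — queue <>
step 2: #2 deq() → empty — queue <>
step 3: #3 deq() → empty — queue <>
step 4: #4 deq() → empty — queue <>
step 5: #6 deq() → empty — queue <>
step 6: #7 deq() → empty — queue <>
step 7: #5 enq(73) — queue <73>
step 8: #8 deq() → 73 — queue <>

linearizable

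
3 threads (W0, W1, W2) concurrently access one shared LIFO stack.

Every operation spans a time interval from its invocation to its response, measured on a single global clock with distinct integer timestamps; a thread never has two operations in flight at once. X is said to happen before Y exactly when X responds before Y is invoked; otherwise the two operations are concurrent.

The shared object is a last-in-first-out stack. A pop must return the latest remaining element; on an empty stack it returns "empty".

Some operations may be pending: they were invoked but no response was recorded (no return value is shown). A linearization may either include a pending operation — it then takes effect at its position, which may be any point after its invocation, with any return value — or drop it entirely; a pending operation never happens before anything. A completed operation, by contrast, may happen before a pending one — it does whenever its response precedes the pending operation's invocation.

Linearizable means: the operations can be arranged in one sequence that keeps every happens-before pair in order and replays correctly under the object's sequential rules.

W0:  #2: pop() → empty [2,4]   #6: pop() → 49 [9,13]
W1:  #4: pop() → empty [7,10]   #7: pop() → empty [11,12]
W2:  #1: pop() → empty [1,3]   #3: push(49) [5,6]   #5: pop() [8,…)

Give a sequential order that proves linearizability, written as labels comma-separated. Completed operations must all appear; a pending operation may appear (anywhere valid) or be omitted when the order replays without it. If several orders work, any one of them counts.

step 1: #1 pop() → empty — stack <>
step 2: #2 pop() → empty — stack <>
step 3: #3 push(49) — stack <49>
step 4: #6 pop() → 49 — stack <>
step 5: #4 pop() → empty — stack <>
step 6: #5 pop() (pending, included) — stack <>
step 7: #7 pop() → empty — stack <>

#1, #2, #3, #6, #4, #5, #7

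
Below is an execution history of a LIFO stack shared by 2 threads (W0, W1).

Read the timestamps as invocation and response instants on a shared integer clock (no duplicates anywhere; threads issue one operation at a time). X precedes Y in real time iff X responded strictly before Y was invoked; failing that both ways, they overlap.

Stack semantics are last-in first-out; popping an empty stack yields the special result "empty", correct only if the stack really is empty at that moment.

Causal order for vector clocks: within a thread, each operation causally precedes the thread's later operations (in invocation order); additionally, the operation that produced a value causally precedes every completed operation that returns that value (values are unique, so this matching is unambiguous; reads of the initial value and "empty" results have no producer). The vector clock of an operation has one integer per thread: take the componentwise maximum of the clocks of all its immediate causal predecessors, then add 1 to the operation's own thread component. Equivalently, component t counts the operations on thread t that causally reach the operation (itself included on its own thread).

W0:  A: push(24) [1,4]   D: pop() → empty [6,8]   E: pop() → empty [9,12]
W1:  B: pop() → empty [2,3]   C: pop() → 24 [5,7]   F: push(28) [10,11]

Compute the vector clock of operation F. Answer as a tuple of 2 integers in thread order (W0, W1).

(1, 3)

B, invoked 2, has no incoming edges; only W1's bump applies → (0, 1)
A, invoked 1, has no incoming edges; only W0's bump applies → (1, 0)
D (invocation 6): componentwise max over VC(A)=(1, 0), +1 at W0, giving (2, 0)
C (invocation 5): componentwise max over VC(A)=(1, 0), VC(B)=(0, 1), +1 at W1, giving (1, 2)
E (invocation 9): componentwise max over VC(D)=(2, 0), +1 at W0, giving (3, 0)
F (invocation 10): componentwise max over VC(C)=(1, 2), +1 at W1, giving (1, 3)
target: VC(F) = (1, 3)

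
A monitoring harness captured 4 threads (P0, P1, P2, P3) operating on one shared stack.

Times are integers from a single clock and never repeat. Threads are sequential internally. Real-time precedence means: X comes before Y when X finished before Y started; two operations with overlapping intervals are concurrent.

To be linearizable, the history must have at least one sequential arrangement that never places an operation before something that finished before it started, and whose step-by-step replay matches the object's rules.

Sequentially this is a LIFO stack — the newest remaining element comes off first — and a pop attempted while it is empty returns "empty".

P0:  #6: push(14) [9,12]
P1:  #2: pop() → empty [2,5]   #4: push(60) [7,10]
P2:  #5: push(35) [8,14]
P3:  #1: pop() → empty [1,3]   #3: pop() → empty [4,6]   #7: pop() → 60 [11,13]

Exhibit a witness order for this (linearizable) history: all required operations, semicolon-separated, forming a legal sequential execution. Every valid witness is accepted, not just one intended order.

#1; #2; #3; #4; #7; #5; #6

1. #1 pop() → empty, leaving stack <>
2. #2 pop() → empty, leaving stack <>
3. #3 pop() → empty, leaving stack <>
4. #4 push(60), leaving stack <60>
5. #7 pop() → 60, leaving stack <>
6. #5 push(35), leaving stack <35>
7. #6 push(14), leaving stack <35,14>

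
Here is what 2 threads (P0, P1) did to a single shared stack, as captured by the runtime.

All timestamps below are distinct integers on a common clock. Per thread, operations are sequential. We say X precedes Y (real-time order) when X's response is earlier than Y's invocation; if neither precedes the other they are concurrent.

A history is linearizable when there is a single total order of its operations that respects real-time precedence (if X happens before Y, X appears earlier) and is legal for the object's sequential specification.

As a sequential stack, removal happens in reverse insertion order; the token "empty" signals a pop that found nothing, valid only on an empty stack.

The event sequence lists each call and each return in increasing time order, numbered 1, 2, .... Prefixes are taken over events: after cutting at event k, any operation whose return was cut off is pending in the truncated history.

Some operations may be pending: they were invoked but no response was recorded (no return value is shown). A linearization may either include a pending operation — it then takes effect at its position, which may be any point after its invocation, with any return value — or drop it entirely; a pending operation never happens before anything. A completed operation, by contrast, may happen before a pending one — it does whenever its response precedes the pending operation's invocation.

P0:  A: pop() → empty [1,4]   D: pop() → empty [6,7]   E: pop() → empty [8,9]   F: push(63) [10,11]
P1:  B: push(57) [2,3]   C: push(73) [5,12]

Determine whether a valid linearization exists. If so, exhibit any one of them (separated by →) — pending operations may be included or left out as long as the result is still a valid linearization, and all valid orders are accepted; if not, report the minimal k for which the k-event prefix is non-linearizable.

through event 6 a valid linearization exists; event 7 (D responding at time 7) ends that
no legal order exists: 2 real-time-consistent candidates over 3 completed stack operations, all rejected
no escape via the 1 pending operation (C): every completion choice fails
take A, B, D (pending dropped): step 3 already fails, because D pop() → empty cannot occur there
take B, A, D (pending dropped): step 2 already fails, because A pop() → empty cannot occur there

not linearizable — minimal violating prefix: 7 events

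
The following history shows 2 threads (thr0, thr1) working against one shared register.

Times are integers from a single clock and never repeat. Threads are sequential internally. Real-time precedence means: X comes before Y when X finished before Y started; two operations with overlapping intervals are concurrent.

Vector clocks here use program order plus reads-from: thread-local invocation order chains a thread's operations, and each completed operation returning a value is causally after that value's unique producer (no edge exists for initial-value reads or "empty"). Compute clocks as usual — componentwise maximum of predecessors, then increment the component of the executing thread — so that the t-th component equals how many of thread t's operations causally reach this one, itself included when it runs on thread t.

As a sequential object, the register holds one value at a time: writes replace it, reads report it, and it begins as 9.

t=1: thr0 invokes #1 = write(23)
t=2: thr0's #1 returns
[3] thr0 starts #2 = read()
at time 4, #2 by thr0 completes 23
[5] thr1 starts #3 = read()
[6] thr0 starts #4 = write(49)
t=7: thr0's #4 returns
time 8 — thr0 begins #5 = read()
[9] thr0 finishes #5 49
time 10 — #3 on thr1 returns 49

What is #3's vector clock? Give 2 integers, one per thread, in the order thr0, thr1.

(3, 1)

root op #1, invoked 1: fresh clock plus thr0's own tick → (1, 0)
from VC(#1)=(1, 0), #2 (invoked 3) maxes components and bumps thr0 → (2, 0)
from VC(#2)=(2, 0), #4 (invoked 6) maxes components and bumps thr0 → (3, 0)
from VC(#4)=(3, 0), #3 (invoked 5) maxes components and bumps thr1 → (3, 1)
from VC(#4)=(3, 0), #5 (invoked 8) maxes components and bumps thr0 → (4, 0)
target: VC(#3) = (3, 1)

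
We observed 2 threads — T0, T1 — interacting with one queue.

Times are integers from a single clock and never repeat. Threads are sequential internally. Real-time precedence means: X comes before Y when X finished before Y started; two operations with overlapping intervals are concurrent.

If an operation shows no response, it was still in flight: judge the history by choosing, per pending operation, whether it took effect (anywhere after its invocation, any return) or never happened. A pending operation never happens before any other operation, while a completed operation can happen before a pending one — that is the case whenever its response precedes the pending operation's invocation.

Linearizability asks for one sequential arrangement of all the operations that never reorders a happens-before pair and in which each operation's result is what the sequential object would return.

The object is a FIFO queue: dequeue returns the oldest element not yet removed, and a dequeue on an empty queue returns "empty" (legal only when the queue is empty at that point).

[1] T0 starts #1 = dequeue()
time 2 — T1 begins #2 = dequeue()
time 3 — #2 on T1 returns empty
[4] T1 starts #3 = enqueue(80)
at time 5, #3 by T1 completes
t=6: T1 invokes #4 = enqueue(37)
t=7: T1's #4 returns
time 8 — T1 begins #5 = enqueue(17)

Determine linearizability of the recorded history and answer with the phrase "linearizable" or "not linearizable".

linearizable

one valid linearization: #1, #2, #3, #4
1. #1 dequeue() (pending, included), leaving queue <>
2. #2 dequeue() → empty, leaving queue <>
3. #3 enqueue(80), leaving queue <80>
4. #4 enqueue(37), leaving queue <80,37>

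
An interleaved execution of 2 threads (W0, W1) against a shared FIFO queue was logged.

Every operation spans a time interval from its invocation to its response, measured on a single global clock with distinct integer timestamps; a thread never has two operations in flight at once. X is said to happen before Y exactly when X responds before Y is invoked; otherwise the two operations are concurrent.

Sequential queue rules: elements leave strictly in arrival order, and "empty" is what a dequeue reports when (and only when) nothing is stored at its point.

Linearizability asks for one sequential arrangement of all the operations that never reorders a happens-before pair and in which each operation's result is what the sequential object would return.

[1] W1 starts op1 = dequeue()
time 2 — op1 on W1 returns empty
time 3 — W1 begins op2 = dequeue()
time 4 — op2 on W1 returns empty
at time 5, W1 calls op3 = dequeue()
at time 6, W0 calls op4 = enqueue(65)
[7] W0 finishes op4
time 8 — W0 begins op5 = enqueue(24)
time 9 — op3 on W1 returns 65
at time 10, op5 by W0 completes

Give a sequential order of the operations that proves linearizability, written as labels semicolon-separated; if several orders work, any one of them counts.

1. op1 dequeue() → empty, leaving queue <>
2. op2 dequeue() → empty, leaving queue <>
3. op4 enqueue(65), leaving queue <65>
4. op3 dequeue() → 65, leaving queue <>
5. op5 enqueue(24), leaving queue <24>

op1; op2; op4; op3; op5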